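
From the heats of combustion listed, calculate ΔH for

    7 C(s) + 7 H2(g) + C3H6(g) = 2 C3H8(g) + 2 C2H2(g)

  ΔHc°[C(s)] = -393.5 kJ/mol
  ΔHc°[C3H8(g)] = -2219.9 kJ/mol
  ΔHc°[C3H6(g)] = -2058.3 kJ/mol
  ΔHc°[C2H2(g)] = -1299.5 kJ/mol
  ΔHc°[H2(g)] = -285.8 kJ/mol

ΔH = 225.4 kJ/mol

Using ΔH = Σ nΔHc°(reactants) − Σ nΔHc°(products):
= [7·(-393.5) + 7·(-285.8) + 1·(-2058.3)] − [2·(-2219.9) + 2·(-1299.5)]
= 225.4 kJ/mol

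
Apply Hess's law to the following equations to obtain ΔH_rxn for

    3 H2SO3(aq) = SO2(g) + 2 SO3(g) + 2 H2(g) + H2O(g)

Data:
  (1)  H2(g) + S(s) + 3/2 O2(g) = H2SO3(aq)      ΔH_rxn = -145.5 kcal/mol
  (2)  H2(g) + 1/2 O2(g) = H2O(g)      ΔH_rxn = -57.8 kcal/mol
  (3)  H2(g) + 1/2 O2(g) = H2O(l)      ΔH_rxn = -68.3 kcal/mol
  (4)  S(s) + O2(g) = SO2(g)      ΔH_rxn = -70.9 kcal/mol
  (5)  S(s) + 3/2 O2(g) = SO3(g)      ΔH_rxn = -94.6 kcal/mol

ΔH_rxn = 118.6 kcal/mol

(1) reversed and × 3: (-3)·(-145.5) = +436.5 kcal/mol
(2) as written: -57.8 kcal/mol
(3): not needed.
(4) as written: -70.9 kcal/mol
(5) × 2: (2)·(-94.6) = -189.2 kcal/mol
ΔH_rxn = (+436.5) + (-57.8) + (-70.9) + (-189.2) = 118.6 kcal/mol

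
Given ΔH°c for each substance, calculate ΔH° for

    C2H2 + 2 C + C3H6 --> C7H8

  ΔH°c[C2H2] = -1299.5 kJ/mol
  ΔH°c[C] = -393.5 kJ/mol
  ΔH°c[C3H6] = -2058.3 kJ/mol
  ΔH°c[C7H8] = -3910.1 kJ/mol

ΔH° = -234.7 kJ/mol

With combustion enthalpies, reactants minus products:
= [1·(-1299.5) + 2·(-393.5) + 1·(-2058.3)] − [1·(-3910.1)]
= -234.7 kJ/mol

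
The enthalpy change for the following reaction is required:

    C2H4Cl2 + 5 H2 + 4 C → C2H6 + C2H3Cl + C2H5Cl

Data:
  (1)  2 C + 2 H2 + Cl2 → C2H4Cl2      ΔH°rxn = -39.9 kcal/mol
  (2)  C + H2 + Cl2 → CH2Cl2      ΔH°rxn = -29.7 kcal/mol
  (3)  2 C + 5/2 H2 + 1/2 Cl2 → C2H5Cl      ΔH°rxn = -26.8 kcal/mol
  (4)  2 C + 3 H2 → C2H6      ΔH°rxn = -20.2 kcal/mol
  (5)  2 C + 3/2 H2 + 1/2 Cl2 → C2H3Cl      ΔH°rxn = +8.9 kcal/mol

(1) reversed: +39.9 kcal/mol
(2): not needed.
(3) as written: -26.8 kcal/mol
(4) as written: -20.2 kcal/mol
(5) as written: +8.9 kcal/mol
ΔH°rxn = (+39.9) + (-26.8) + (-20.2) + (+8.9) = 1.8 kcal/mol

ΔH°rxn = 1.8 kcal/mol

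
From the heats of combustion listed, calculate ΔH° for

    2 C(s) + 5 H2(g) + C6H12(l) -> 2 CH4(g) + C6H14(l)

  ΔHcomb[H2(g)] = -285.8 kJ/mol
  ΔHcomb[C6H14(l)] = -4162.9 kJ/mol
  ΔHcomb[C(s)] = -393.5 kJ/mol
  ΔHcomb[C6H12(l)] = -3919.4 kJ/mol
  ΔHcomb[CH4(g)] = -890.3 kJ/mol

ΔH° = -191.9 kJ/mol

Using ΔH = Σ nΔHc°(reactants) − Σ nΔHc°(products):
= [2·(-393.5) + 5·(-285.8) + 1·(-3919.4)] − [2·(-890.3) + 1·(-4162.9)]
= -191.9 kJ/mol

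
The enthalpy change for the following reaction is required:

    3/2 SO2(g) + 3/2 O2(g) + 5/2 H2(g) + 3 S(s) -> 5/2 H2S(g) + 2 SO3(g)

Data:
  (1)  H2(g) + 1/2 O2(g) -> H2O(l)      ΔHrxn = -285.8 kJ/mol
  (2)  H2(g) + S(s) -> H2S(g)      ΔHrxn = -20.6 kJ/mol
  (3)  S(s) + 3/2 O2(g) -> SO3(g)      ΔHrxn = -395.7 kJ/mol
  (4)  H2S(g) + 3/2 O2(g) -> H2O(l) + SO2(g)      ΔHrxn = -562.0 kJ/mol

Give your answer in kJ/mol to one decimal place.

ΔHrxn = -397.7 kJ/mol

(1) × 3/2: (3/2)·(-285.8) = -428.7 kJ/mol
(2) as written: -20.6 kJ/mol
(3) × 2: (2)·(-395.7) = -791.4 kJ/mol
(4) reversed and × 3/2: (-3/2)·(-562.0) = +843.0 kJ/mol
Since enthalpy is a state function, ΔHrxn = (3/2)·(-285.8) + (1)·(-20.6) + (2)·(-395.7) + (-3/2)·(-562.0) = -397.7 kJ/mol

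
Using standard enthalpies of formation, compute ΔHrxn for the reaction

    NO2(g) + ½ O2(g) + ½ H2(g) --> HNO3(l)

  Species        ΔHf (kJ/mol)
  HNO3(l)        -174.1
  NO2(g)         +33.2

ΔHrxn = -207.3 kJ/mol

Products: 1·(-174.1) = -174.1
Reactants: 1·(+33.2) + 1/2·(+0.0) + 1/2·(+0.0) = +33.2
ΔHrxn = (-174.1) − (+33.2) = -207.3 kJ/mol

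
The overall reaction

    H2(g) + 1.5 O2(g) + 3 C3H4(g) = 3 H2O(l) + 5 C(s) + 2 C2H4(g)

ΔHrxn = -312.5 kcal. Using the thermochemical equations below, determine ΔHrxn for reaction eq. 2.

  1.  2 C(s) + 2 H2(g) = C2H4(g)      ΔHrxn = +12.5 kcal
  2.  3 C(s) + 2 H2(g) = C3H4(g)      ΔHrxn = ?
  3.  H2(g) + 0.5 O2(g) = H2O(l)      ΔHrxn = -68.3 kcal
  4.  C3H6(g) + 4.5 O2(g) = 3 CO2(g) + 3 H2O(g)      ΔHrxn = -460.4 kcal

ΔHrxn = 44.2 kcal

eq. 1 × 2 (scale by 2 for the 2 C2H4(g)): (2)·(+12.5) = +25.0 kcal
eq. 2 reversed and × 3 (reverse to put C3H4(g) on the reactant side; scale by 3 for the 3 C3H4(g)): contributes −3·x
eq. 3 × 3 (scale by 3 for the 3 H2O(l)): (3)·(-68.3) = -204.9 kcal
eq. 4: not needed (H2O(g) appears nowhere else).
-312.5 = (+25.0) + (-204.9) − 3·x
x = (-312.5 − (-179.9)) / (-3) = 44.2 kcal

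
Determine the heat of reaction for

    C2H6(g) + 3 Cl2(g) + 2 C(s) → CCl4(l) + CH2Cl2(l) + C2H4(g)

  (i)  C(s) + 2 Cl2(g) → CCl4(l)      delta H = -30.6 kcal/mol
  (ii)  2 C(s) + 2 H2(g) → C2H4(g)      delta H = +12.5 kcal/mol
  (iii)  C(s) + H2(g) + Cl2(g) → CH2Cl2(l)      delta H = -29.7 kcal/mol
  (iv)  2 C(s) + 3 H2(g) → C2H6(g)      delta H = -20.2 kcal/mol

(i) as written: -30.6 kcal/mol
(ii) as written: +12.5 kcal/mol
(iii) as written: -29.7 kcal/mol
(iv) reversed: +20.2 kcal/mol
Since enthalpy is a state function, delta H = (-30.6) + (+12.5) + (-29.7) + (+20.2) = -27.6 kcal/mol

delta H = -27.6 kcal/mol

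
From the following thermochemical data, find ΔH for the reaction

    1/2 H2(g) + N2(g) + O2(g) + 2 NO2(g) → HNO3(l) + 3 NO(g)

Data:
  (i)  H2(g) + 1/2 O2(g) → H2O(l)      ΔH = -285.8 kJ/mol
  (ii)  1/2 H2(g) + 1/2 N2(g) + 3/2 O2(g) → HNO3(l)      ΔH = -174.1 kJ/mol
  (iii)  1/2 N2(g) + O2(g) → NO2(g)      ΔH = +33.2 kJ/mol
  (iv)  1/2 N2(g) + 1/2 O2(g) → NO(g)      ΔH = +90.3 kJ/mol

ΔH = 30.4 kJ/mol

(i): not needed (H2O(l) appears nowhere else).
(ii) as written (HNO3(l) already on the product side): -174.1 kJ/mol
(iii) reversed and × 2 (reverse to put NO2(g) on the reactant side; ×2 to match 2 NO2(g) in the target): (-2)·(+33.2) = -66.4 kJ/mol
(iv) × 3 (×3 to match 3 NO(g) in the target): (3)·(+90.3) = +270.9 kJ/mol
Combining the equations, ΔH = (1)·(-174.1) + (-2)·(+33.2) + (3)·(+90.3) = 30.4 kJ/mol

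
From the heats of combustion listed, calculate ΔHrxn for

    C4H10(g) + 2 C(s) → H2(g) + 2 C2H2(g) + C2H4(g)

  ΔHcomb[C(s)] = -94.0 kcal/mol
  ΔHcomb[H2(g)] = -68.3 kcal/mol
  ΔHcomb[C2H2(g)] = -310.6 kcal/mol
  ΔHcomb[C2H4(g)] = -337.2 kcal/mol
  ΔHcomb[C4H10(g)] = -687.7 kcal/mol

With combustion enthalpies, reactants minus products:
= [1·(-687.7) + 2·(-94.0)] − [1·(-68.3) + 2·(-310.6) + 1·(-337.2)]
= 151.0 kcal/mol

ΔHrxn = 151.0 kcal/mol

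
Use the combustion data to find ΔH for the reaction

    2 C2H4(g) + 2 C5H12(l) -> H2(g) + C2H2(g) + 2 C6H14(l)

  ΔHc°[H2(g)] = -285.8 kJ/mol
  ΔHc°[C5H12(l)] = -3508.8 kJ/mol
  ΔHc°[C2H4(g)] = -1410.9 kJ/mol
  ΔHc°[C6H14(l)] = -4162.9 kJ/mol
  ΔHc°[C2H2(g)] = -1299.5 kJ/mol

ΔH = 71.7 kJ/mol

With combustion enthalpies, reactants minus products:
= [2·(-1410.9) + 2·(-3508.8)] − [1·(-285.8) + 1·(-1299.5) + 2·(-4162.9)]
= 71.7 kJ/mol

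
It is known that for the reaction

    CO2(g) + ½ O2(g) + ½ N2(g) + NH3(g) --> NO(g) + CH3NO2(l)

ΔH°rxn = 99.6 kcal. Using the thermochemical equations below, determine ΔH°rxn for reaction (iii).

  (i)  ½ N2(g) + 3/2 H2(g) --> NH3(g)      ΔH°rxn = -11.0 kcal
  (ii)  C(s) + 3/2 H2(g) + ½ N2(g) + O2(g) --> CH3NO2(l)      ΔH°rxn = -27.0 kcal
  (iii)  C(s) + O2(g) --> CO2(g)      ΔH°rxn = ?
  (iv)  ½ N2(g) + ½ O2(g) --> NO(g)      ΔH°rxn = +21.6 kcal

ΔH°rxn = -94.0 kcal

(i) reversed: +11.0 kcal
(ii) as written: -27.0 kcal
(iii) reversed: contributes −x
(iv) as written: +21.6 kcal
+99.6 = (+11.0) + (-27.0) + (+21.6) − x
x = (+99.6 − (+5.6)) / (-1) = -94.0 kcal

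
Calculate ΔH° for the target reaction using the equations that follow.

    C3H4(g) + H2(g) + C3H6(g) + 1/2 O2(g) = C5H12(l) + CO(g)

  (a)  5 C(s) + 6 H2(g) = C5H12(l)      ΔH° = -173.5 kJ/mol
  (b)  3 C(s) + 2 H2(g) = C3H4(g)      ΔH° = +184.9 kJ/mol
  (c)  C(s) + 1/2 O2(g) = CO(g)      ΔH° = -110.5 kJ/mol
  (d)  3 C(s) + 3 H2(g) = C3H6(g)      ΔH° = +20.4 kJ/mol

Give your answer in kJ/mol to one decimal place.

ΔH° = -489.3 kJ/mol

(a) as written: -173.5 kJ/mol
(b) reversed: -184.9 kJ/mol
(c) as written: -110.5 kJ/mol
(d) reversed: -20.4 kJ/mol
Summing the manipulated equations, ΔH° = (-173.5) + (-184.9) + (-110.5) + (-20.4) = -489.3 kJ/mol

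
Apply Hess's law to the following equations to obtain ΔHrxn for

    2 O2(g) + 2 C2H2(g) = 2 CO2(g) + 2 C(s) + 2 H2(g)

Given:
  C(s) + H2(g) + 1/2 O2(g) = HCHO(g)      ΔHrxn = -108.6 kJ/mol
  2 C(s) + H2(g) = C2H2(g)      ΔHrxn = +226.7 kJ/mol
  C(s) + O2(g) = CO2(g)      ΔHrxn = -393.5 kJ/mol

equation 1: not needed (HCHO(g) appears nowhere else).
equation 2 reversed and × 2 (reverse to put C2H2(g) on the reactant side; ×2 to match 2 C2H2(g) in the target): (-2)·(+226.7) = -453.4 kJ/mol
equation 3 × 2 (scale by 2 for the 2 CO2(g)): (2)·(-393.5) = -787.0 kJ/mol
By Hess's law, ΔHrxn = (-2)·(+226.7) + (2)·(-393.5) = -1240.4 kJ/mol

ΔHrxn = -1240.4 kJ/mol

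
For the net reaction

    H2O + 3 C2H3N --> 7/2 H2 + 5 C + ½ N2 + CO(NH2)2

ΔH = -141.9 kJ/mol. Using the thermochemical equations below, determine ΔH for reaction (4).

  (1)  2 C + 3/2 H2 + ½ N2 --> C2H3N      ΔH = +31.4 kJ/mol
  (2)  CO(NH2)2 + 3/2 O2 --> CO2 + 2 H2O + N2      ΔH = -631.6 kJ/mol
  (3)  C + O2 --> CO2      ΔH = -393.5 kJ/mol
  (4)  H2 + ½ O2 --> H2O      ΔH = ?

(1) reversed and × 3: (-3)·(+31.4) = -94.2 kJ/mol
(2) reversed: +631.6 kJ/mol
(3) as written: -393.5 kJ/mol
(4) as written: contributes x
-141.9 = (-94.2) + (+631.6) + (-393.5) + x
x = (-141.9 − (+143.9)) / (1) = -285.8 kJ/mol

ΔH = -285.8 kJ/mol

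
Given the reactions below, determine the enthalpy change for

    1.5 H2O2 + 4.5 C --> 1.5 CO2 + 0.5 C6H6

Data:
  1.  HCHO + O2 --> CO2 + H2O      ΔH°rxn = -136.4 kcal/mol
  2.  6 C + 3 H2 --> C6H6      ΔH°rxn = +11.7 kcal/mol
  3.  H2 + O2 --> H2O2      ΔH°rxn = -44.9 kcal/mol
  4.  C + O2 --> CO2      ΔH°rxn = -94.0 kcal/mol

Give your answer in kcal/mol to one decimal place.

eq. 1: not needed.
eq. 2 × 1/2: (1/2)·(+11.7) = +5.85 kcal/mol
eq. 3 reversed and × 3/2: (-3/2)·(-44.9) = +67.35 kcal/mol
eq. 4 × 3/2: (3/2)·(-94.0) = -141.0 kcal/mol
ΔH°rxn = (1/2)·(+11.7) + (-3/2)·(-44.9) + (3/2)·(-94.0) = -67.8 kcal/mol

ΔH°rxn = -67.8 kcal/mol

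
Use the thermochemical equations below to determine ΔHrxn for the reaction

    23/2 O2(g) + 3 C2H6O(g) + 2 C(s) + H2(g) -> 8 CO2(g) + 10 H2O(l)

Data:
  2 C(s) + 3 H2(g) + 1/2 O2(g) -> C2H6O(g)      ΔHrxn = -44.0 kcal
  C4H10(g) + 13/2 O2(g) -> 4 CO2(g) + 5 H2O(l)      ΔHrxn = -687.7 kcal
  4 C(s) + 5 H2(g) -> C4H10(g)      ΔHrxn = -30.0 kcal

equation 1 reversed and × 3: (-3)·(-44.0) = +132.0 kcal
equation 2 × 2: (2)·(-687.7) = -1375.4 kcal
equation 3 × 2: (2)·(-30.0) = -60.0 kcal
Combining the equations, ΔHrxn = (-3)·(-44.0) + (2)·(-687.7) + (2)·(-30.0) = -1303.4 kcal

ΔHrxn = -1303.4 kcal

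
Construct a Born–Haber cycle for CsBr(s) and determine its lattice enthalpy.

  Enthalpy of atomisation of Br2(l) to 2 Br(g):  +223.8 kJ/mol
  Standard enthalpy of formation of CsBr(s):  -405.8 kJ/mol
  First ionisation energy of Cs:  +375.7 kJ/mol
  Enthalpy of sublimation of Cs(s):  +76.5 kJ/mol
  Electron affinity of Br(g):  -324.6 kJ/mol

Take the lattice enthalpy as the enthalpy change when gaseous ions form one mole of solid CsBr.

U = -645.3 kJ/mol

ΔHf° = 1·ΔHsub + 1·(ΣIE) + 1/2·D(Br2) + 1·EA + U
-405.8 = 1·(+76.5) + 1·(+375.7) + 1/2·(+223.8) + 1·(-324.6) + U
U = -405.8 − (+239.5) = -645.3 kJ/mol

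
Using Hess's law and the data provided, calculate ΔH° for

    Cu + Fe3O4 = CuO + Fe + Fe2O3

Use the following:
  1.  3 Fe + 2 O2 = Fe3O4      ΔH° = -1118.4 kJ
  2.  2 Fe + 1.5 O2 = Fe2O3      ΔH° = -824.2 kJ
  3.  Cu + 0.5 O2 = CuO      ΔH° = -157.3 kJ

eq. 1 reversed: +1118.4 kJ
eq. 2 as written: -824.2 kJ
eq. 3 as written: -157.3 kJ
ΔH° = (-1)·(-1118.4) + (1)·(-824.2) + (1)·(-157.3) = 136.9 kJ

ΔH° = 136.9 kJ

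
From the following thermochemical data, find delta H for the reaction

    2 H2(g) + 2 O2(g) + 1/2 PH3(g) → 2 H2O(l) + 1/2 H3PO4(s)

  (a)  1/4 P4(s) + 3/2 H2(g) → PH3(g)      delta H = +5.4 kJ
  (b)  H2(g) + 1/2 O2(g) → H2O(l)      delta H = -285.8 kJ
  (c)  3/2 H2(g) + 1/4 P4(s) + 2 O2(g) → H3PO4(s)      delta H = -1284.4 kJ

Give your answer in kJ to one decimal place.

(a) reversed and × 1/2: (-1/2)·(+5.4) = -2.7 kJ
(b) × 2: (2)·(-285.8) = -571.6 kJ
(c) × 1/2: (1/2)·(-1284.4) = -642.2 kJ
delta H = (-1/2)·(+5.4) + (2)·(-285.8) + (1/2)·(-1284.4) = -1216.5 kJ

delta H = -1216.5 kJ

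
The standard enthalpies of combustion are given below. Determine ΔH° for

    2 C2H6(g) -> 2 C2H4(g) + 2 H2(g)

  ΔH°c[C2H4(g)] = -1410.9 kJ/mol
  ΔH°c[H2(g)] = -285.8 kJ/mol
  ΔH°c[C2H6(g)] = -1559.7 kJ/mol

ΔH° = 274.0 kJ/mol

With combustion enthalpies, reactants minus products:
= [2·(-1559.7)] − [2·(-1410.9) + 2·(-285.8)]
= 274.0 kJ/mol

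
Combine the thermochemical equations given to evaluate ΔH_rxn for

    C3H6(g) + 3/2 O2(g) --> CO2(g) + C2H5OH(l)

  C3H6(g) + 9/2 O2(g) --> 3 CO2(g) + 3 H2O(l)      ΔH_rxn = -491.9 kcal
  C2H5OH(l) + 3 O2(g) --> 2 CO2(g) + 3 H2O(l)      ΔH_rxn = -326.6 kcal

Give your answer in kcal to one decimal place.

equation 1 as written: -491.9 kcal
equation 2 reversed: +326.6 kcal
Summing the manipulated equations, ΔH_rxn = (1)·(-491.9) + (-1)·(-326.6) = -165.3 kcal

ΔH_rxn = -165.3 kcal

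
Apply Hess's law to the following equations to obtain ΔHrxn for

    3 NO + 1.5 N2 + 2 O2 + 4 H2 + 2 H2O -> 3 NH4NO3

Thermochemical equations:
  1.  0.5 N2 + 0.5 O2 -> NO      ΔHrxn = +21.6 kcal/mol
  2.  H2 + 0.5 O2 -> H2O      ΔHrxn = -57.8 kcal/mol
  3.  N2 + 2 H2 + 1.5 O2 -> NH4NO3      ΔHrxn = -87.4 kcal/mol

ΔHrxn = -211.4 kcal/mol

eq. 1 reversed and × 3: (-3)·(+21.6) = -64.8 kcal/mol
eq. 2 reversed and × 2: (-2)·(-57.8) = +115.6 kcal/mol
eq. 3 × 3: (3)·(-87.4) = -262.2 kcal/mol
ΔHrxn = (-64.8) + (+115.6) + (-262.2) = -211.4 kcal/mol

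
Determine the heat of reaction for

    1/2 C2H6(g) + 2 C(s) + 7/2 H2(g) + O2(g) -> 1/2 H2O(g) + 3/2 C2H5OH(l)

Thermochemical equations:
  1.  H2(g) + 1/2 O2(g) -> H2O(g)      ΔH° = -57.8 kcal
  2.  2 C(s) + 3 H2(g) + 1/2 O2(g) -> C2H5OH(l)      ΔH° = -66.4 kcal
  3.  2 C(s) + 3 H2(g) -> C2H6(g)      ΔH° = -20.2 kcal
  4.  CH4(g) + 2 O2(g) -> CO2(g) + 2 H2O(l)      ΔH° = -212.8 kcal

eq. 1 × 1/2: (1/2)·(-57.8) = -28.9 kcal
eq. 2 × 3/2: (3/2)·(-66.4) = -99.6 kcal
eq. 3 reversed and × 1/2: (-1/2)·(-20.2) = +10.1 kcal
eq. 4: not needed.
ΔH° = (-28.9) + (-99.6) + (+10.1) = -118.4 kcal

ΔH° = -118.4 kcal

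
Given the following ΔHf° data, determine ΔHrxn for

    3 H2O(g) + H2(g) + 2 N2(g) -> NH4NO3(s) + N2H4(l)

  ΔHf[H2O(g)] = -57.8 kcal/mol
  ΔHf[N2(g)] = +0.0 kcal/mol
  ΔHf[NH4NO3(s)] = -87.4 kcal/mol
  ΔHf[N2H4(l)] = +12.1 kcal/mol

ΔHrxn = 98.1 kcal/mol

ΔH°rxn = Σ nΔHf°(products) − Σ nΔHf°(reactants).
Products: 1·(-87.4) + 1·(+12.1) = -75.3
Reactants: 3·(-57.8) + 1·(+0.0) + 2·(+0.0) = -173.4
ΔHrxn = (-75.3) − (-173.4) = 98.1 kcal/mol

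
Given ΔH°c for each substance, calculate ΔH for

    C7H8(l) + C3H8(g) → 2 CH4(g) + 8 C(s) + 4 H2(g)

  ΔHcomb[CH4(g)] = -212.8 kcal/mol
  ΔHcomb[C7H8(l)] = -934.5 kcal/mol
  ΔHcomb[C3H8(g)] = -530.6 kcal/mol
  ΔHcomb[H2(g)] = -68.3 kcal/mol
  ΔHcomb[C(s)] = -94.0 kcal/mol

ΔH = -14.3 kcal/mol

Using ΔH = Σ nΔHc°(reactants) − Σ nΔHc°(products):
= [1·(-934.5) + 1·(-530.6)] − [2·(-212.8) + 8·(-94.0) + 4·(-68.3)]
= -14.3 kcal/mol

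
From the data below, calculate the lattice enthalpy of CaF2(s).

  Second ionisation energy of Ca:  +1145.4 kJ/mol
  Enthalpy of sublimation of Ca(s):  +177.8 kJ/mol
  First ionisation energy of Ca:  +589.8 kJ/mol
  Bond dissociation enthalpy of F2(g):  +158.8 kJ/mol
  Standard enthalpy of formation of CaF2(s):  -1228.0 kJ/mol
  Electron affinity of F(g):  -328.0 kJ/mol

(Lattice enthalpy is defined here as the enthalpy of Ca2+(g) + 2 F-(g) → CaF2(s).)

U = -2643.8 kJ/mol

ΔHf° = 1·ΔHsub + 1·(ΣIE) + 1·D(F2) + 2·EA + U
-1228.0 = 1·(+177.8) + 1·(+1735.2) + 1·(+158.8) + 2·(-328.0) + U
U = -1228.0 − (+1415.8) = -2643.8 kJ/mol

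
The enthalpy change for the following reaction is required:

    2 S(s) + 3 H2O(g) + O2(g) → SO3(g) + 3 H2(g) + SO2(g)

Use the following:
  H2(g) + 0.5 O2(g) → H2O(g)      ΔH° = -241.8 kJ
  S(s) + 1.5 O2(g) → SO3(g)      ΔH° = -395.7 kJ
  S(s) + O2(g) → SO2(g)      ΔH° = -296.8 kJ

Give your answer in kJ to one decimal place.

equation 1 reversed and × 3: (-3)·(-241.8) = +725.4 kJ
equation 2 as written: -395.7 kJ
equation 3 as written: -296.8 kJ
ΔH° = (-3)·(-241.8) + (1)·(-395.7) + (1)·(-296.8) = 32.9 kJ

ΔH° = 32.9 kJ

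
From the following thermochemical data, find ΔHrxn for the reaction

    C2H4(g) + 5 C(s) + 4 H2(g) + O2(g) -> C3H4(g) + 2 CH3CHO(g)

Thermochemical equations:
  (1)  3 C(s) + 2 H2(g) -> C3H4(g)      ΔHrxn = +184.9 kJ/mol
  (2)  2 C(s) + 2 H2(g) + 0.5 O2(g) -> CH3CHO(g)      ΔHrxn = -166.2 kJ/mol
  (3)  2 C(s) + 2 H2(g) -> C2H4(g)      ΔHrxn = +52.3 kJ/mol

ΔHrxn = -199.8 kJ/mol

(1) as written: +184.9 kJ/mol
(2) × 2: (2)·(-166.2) = -332.4 kJ/mol
(3) reversed: -52.3 kJ/mol
Summing the manipulated equations, ΔHrxn = (+184.9) + (-332.4) + (-52.3) = -199.8 kJ/mol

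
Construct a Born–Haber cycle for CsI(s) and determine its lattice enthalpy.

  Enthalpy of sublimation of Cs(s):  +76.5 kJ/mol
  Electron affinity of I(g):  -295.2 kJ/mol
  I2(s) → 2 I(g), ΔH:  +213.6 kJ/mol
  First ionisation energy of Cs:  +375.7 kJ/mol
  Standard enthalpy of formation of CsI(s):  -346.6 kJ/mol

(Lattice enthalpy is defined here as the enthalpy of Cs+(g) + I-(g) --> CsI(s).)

U = -610.4 kJ/mol

ΔHf° = 1·ΔHsub + 1·(ΣIE) + 1/2·D(I2) + 1·EA + U
-346.6 = 1·(+76.5) + 1·(+375.7) + 1/2·(+213.6) + 1·(-295.2) + U
U = -346.6 − (+263.8) = -610.4 kJ/mol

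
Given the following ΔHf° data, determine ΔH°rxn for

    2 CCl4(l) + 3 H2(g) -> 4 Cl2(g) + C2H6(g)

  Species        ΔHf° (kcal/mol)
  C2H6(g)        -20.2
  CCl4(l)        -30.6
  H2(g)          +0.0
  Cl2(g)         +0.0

Products: 4·(+0.0) + 1·(-20.2) = -20.2
Reactants: 2·(-30.6) + 3·(+0.0) = -61.2
ΔH°rxn = (-20.2) − (-61.2) = 41.0 kcal/mol

ΔH°rxn = 41.0 kcal/mol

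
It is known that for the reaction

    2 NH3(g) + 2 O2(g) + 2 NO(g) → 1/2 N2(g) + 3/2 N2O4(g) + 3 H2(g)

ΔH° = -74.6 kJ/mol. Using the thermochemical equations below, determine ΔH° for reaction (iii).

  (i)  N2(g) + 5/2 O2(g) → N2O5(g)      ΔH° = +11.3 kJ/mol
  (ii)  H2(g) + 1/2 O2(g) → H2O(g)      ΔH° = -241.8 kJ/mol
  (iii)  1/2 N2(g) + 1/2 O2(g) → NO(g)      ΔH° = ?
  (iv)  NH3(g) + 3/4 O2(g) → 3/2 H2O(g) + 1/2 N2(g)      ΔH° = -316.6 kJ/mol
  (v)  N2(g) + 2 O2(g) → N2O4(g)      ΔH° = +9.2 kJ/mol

(i): not needed (N2O5(g) appears nowhere else).
(ii) reversed and × 3 (reverse to put H2(g) on the product side; scale by 3 for the 3 H2(g)): (-3)·(-241.8) = +725.4 kJ/mol
(iii) reversed and × 2 (NO(g) must end up as a reactant; ×2 to match 2 NO(g) in the target): contributes −2·x
(iv) × 2 (×2 to match 2 NH3(g) in the target): (2)·(-316.6) = -633.2 kJ/mol
(v) × 3/2 (scale by 3/2 for the 3/2 N2O4(g)): (3/2)·(+9.2) = +13.8 kJ/mol
-74.6 = (+725.4) + (-633.2) + (+13.8) − 2·x
x = (-74.6 − (+106.0)) / (-2) = 90.3 kJ/mol

ΔH° = 90.3 kJ/mol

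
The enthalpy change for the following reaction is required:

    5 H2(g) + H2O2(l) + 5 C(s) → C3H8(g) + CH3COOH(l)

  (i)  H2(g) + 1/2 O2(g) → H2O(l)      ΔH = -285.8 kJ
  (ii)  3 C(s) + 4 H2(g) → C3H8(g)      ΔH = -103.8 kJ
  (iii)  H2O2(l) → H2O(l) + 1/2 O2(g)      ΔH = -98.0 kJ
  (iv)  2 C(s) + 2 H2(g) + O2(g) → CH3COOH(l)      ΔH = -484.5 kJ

ΔH = -400.5 kJ

(i) reversed: +285.8 kJ
(ii) as written (C3H8(g) already on the product side): -103.8 kJ
(iii) as written (H2O2(l) already on the reactant side): -98.0 kJ
(iv) as written (CH3COOH(l) already on the product side): -484.5 kJ
Since enthalpy is a state function, ΔH = (+285.8) + (-103.8) + (-98.0) + (-484.5) = -400.5 kJ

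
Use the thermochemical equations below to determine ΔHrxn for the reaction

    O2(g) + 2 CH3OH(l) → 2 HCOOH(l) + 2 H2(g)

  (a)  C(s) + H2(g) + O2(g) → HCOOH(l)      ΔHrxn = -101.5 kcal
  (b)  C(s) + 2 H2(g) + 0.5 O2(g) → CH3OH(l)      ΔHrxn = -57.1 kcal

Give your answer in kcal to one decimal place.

(a) × 2: (2)·(-101.5) = -203.0 kcal
(b) reversed and × 2: (-2)·(-57.1) = +114.2 kcal
ΔHrxn = (-203.0) + (+114.2) = -88.8 kcal

ΔHrxn = -88.8 kcal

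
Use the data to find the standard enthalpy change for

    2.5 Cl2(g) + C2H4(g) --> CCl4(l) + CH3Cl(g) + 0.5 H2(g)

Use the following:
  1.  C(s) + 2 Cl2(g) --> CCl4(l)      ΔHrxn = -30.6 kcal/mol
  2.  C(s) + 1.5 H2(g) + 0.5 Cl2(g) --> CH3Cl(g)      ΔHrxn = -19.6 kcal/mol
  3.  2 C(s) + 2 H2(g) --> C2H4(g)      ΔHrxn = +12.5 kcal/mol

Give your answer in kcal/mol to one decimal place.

ΔHrxn = -62.7 kcal/mol

eq. 1 as written (CCl4(l) already on the product side): -30.6 kcal/mol
eq. 2 as written (CH3Cl(g) already on the product side): -19.6 kcal/mol
eq. 3 reversed (C2H4(g) must end up as a reactant): -12.5 kcal/mol
ΔHrxn = (-30.6) + (-19.6) + (-12.5) = -62.7 kcal/mol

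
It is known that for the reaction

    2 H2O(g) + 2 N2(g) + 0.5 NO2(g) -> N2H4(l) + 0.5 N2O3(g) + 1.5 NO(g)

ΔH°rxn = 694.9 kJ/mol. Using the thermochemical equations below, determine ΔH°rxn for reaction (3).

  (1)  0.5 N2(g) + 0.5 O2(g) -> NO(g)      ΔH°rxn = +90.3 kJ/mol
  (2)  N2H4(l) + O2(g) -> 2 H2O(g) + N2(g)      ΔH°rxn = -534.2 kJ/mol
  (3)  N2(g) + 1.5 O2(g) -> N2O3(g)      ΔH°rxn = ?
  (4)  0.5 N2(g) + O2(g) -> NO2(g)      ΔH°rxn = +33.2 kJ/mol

(1) × 3/2 (scale by 3/2 for the 3/2 NO(g)): (3/2)·(+90.3) = +135.45 kJ/mol
(2) reversed (N2H4(l) must end up as a product): +534.2 kJ/mol
(3) × 1/2 (scale by 1/2 for the 1/2 N2O3(g)): contributes 1/2·x
(4) reversed and × 1/2 (NO2(g) must end up as a reactant; ×1/2 to match 1/2 NO2(g) in the target): (-1/2)·(+33.2) = -16.6 kJ/mol
+694.9 = (+135.45) + (+534.2) + (-16.6) + 1/2·x
x = (+694.9 − (+653.05)) / (1/2) = 83.7 kJ/mol

ΔH°rxn = 83.7 kJ/mol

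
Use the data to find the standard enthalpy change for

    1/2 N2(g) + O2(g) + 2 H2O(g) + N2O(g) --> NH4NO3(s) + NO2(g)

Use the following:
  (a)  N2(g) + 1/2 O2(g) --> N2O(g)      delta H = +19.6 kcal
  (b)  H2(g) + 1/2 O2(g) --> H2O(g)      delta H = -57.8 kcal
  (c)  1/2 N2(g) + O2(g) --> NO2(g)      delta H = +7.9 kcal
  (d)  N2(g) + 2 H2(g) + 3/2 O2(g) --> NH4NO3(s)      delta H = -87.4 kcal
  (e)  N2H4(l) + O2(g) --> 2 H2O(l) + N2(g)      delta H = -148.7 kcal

(a) reversed: -19.6 kcal
(b) reversed and × 2: (-2)·(-57.8) = +115.6 kcal
(c) as written: +7.9 kcal
(d) as written: -87.4 kcal
(e): not needed.
Since enthalpy is a state function, delta H = (-19.6) + (+115.6) + (+7.9) + (-87.4) = 16.5 kcal

delta H = 16.5 kcal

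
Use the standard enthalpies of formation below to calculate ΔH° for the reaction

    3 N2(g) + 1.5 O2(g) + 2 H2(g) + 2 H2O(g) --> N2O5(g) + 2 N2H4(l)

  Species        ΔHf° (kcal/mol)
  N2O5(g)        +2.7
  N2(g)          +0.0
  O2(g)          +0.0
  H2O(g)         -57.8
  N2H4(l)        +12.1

ΔH° = 142.5 kcal/mol

ΔH°rxn = Σ nΔHf°(products) − Σ nΔHf°(reactants).
Products: 1·(+2.7) + 2·(+12.1) = +26.9
Reactants: 3·(+0.0) + 3/2·(+0.0) + 2·(+0.0) + 2·(-57.8) = -115.6
ΔH° = (+26.9) − (-115.6) = 142.5 kcal/mol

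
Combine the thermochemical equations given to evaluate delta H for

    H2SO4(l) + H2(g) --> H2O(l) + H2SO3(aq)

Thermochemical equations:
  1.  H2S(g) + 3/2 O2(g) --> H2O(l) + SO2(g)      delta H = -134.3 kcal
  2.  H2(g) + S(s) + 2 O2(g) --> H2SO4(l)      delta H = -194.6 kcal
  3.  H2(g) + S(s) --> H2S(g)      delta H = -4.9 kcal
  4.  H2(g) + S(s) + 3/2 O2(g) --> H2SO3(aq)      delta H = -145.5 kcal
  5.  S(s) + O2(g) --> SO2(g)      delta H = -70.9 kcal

eq. 1 as written: -134.3 kcal
eq. 2 reversed: +194.6 kcal
eq. 3 as written: -4.9 kcal
eq. 4 as written: -145.5 kcal
eq. 5 reversed: +70.9 kcal
Summing the manipulated equations, delta H = (1)·(-134.3) + (-1)·(-194.6) + (1)·(-4.9) + (1)·(-145.5) + (-1)·(-70.9) = -19.2 kcal

delta H = -19.2 kcal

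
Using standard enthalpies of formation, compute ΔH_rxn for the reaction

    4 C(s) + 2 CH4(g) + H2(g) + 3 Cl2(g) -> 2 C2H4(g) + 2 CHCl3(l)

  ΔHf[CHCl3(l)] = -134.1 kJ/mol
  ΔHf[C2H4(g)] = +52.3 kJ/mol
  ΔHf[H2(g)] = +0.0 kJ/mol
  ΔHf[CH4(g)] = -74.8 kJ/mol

Products: 2·(+52.3) + 2·(-134.1) = -163.6
Reactants: 4·(+0.0) + 2·(-74.8) + 1·(+0.0) + 3·(+0.0) = -149.6
ΔH_rxn = (-163.6) − (-149.6) = -14.0 kJ/mol

ΔH_rxn = -14.0 kJ/mol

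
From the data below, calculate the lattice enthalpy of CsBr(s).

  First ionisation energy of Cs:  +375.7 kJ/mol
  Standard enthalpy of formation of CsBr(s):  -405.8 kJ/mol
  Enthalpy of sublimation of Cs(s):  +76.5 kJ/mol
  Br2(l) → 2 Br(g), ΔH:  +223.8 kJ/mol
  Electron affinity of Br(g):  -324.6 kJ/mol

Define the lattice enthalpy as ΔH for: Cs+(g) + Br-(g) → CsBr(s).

ΔHf° = 1·ΔHsub + 1·(ΣIE) + 1/2·D(Br2) + 1·EA + U
-405.8 = 1·(+76.5) + 1·(+375.7) + 1/2·(+223.8) + 1·(-324.6) + U
U = -405.8 − (+239.5) = -645.3 kJ/mol

U = -645.3 kJ/mol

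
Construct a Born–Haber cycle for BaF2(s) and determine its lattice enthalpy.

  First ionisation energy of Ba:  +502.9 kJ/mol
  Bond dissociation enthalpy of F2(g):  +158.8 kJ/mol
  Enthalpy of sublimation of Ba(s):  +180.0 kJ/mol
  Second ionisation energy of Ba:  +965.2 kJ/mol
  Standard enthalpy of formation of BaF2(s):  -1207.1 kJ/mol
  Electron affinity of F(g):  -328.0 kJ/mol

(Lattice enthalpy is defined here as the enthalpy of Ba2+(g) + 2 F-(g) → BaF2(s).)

ΔHf° = 1·ΔHsub + 1·(ΣIE) + 1·D(F2) + 2·EA + U
-1207.1 = 1·(+180.0) + 1·(+1468.1) + 1·(+158.8) + 2·(-328.0) + U
U = -1207.1 − (+1150.9) = -2358.0 kJ/mol

U = -2358.0 kJ/mol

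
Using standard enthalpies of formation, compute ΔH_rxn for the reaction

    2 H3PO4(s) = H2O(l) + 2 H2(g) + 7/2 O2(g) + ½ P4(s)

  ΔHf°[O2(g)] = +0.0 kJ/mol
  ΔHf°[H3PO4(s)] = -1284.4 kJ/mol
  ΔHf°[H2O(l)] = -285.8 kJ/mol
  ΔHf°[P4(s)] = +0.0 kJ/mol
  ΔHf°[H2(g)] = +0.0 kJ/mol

Products: 1·(-285.8) + 2·(+0.0) + 7/2·(+0.0) + 1/2·(+0.0) = -285.8
Reactants: 2·(-1284.4) = -2568.8
ΔH_rxn = (-285.8) − (-2568.8) = 2283.0 kJ/mol

ΔH_rxn = 2283.0 kJ/mol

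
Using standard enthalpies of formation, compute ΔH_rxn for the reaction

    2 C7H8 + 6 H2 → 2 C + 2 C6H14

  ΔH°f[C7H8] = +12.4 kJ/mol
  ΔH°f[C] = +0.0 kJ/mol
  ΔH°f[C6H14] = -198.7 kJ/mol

Products: 2·(+0.0) + 2·(-198.7) = -397.4
Reactants: 2·(+12.4) + 6·(+0.0) = +24.8
ΔH_rxn = (-397.4) − (+24.8) = -422.2 kJ/mol

ΔH_rxn = -422.2 kJ/mol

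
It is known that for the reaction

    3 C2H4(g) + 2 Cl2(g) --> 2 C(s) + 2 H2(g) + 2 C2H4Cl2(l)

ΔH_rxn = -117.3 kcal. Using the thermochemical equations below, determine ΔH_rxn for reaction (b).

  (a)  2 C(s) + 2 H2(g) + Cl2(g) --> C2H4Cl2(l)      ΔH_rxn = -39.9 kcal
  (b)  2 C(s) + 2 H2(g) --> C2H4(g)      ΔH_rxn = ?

ΔH_rxn = 12.5 kcal

(a) × 2: (2)·(-39.9) = -79.8 kcal
(b) reversed and × 3: contributes −3·x
-117.3 = (-79.8) − 3·x
x = (-117.3 − (-79.8)) / (-3) = 12.5 kcal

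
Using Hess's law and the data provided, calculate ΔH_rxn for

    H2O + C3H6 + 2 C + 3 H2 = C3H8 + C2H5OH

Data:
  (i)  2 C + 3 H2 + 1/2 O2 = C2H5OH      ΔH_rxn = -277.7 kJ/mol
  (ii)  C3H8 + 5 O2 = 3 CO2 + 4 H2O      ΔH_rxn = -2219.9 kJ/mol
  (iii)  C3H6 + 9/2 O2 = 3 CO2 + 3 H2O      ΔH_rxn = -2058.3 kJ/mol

ΔH_rxn = -116.1 kJ/mol

(i) as written: -277.7 kJ/mol
(ii) reversed: +2219.9 kJ/mol
(iii) as written: -2058.3 kJ/mol
ΔH_rxn = (-277.7) + (+2219.9) + (-2058.3) = -116.1 kJ/mol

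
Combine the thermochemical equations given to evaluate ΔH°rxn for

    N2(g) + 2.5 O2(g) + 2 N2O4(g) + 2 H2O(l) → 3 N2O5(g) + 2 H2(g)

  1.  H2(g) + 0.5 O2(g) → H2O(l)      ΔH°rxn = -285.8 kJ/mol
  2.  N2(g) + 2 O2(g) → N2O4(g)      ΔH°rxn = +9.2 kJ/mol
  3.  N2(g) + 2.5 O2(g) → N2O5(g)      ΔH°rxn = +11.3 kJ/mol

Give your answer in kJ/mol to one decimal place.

ΔH°rxn = 587.1 kJ/mol

eq. 1 reversed and × 2: (-2)·(-285.8) = +571.6 kJ/mol
eq. 2 reversed and × 2: (-2)·(+9.2) = -18.4 kJ/mol
eq. 3 × 3: (3)·(+11.3) = +33.9 kJ/mol
Summing the manipulated equations, ΔH°rxn = (-2)·(-285.8) + (-2)·(+9.2) + (3)·(+11.3) = 587.1 kJ/mol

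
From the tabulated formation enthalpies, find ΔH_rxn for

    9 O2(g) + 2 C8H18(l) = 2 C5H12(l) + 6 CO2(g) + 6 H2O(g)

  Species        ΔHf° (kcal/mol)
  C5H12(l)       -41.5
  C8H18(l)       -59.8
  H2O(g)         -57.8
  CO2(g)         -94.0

Products: 2·(-41.5) + 6·(-94.0) + 6·(-57.8) = -993.8
Reactants: 9·(+0.0) + 2·(-59.8) = -119.6
ΔH_rxn = (-993.8) − (-119.6) = -874.2 kcal/mol

ΔH_rxn = -874.2 kcal/mol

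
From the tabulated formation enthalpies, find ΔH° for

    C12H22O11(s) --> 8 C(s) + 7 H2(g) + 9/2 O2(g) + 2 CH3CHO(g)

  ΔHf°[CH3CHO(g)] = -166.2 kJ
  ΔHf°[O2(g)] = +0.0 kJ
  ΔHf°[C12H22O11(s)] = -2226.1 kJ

Products: 8·(+0.0) + 7·(+0.0) + 9/2·(+0.0) + 2·(-166.2) = -332.4
Reactants: 1·(-2226.1) = -2226.1
ΔH° = (-332.4) − (-2226.1) = 1893.7 kJ

ΔH° = 1893.7 kJ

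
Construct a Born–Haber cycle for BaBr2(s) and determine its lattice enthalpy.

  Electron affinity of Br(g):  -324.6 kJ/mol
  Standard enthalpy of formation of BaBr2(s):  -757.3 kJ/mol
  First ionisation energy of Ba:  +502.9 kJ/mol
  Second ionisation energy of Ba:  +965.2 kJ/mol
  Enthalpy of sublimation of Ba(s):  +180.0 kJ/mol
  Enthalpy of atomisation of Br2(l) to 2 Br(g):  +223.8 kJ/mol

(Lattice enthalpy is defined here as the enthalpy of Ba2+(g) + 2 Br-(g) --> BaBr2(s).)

U = -1980.0 kJ/mol

ΔHf° = 1·ΔHsub + 1·(ΣIE) + 1·D(Br2) + 2·EA + U
-757.3 = 1·(+180.0) + 1·(+1468.1) + 1·(+223.8) + 2·(-324.6) + U
U = -757.3 − (+1222.7) = -1980.0 kJ/mol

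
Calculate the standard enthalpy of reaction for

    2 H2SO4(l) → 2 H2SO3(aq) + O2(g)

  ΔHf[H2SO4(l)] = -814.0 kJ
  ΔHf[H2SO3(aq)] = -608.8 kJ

ΔH_rxn = 410.4 kJ

Products: 2·(-608.8) + 1·(+0.0) = -1217.6
Reactants: 2·(-814.0) = -1628.0
ΔH_rxn = (-1217.6) − (-1628.0) = 410.4 kJ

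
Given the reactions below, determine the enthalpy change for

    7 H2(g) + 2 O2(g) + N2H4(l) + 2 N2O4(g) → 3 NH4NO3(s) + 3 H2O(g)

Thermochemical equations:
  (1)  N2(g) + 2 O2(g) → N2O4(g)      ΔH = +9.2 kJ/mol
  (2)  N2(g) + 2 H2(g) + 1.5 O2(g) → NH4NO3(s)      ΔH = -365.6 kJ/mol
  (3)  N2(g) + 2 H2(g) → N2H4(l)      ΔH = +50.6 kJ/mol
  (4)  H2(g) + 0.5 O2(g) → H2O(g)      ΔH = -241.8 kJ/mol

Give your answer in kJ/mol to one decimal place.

ΔH = -1891.2 kJ/mol

(1) reversed and × 2: (-2)·(+9.2) = -18.4 kJ/mol
(2) × 3: (3)·(-365.6) = -1096.8 kJ/mol
(3) reversed: -50.6 kJ/mol
(4) × 3: (3)·(-241.8) = -725.4 kJ/mol
ΔH = (-2)·(+9.2) + (3)·(-365.6) + (-1)·(+50.6) + (3)·(-241.8) = -1891.2 kJ/mol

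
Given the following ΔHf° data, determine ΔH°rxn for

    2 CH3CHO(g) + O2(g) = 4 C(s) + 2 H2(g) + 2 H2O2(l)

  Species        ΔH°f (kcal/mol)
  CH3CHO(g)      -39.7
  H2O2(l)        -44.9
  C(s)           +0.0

Products: 4·(+0.0) + 2·(+0.0) + 2·(-44.9) = -89.8
Reactants: 2·(-39.7) + 1·(+0.0) = -79.4
ΔH°rxn = (-89.8) − (-79.4) = -10.4 kcal/mol

ΔH°rxn = -10.4 kcal/mol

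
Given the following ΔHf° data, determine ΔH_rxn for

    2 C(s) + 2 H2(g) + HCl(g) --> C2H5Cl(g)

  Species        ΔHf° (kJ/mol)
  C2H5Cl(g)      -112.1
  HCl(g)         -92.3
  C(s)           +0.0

ΔH°rxn = Σ nΔHf°(products) − Σ nΔHf°(reactants).
Products: 1·(-112.1) = -112.1
Reactants: 2·(+0.0) + 2·(+0.0) + 1·(-92.3) = -92.3
ΔH_rxn = (-112.1) − (-92.3) = -19.8 kJ/mol

ΔH_rxn = -19.8 kJ/mol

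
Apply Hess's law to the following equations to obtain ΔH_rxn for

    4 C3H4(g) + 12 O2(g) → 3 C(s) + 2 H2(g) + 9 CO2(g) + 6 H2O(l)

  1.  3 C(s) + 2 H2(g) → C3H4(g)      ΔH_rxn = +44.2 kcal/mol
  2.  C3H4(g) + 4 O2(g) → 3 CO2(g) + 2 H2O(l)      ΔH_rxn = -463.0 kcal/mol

eq. 1 reversed: -44.2 kcal/mol
eq. 2 × 3: (3)·(-463.0) = -1389.0 kcal/mol
By Hess's law, ΔH_rxn = (-44.2) + (-1389.0) = -1433.2 kcal/mol

ΔH_rxn = -1433.2 kcal/mol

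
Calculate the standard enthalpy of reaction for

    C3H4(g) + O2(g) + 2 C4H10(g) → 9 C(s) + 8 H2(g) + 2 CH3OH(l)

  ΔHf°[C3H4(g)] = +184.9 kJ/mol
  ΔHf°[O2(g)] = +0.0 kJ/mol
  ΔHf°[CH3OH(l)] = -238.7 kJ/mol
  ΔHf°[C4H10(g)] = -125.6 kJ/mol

ΔH°rxn = -411.1 kJ/mol

Products: 9·(+0.0) + 8·(+0.0) + 2·(-238.7) = -477.4
Reactants: 1·(+184.9) + 1·(+0.0) + 2·(-125.6) = -66.3
ΔH°rxn = (-477.4) − (-66.3) = -411.1 kJ/mol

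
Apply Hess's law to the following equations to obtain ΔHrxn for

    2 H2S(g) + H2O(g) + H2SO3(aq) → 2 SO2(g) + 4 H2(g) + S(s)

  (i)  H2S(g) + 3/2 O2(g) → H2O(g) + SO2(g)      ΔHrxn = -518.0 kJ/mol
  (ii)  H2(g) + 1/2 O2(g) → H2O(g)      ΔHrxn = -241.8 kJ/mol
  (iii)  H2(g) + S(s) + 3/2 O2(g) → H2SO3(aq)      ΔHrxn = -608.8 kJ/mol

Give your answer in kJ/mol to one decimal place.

ΔHrxn = 298.2 kJ/mol

(i) × 2 (scale by 2 for the 2 H2S(g)): (2)·(-518.0) = -1036.0 kJ/mol
(ii) reversed and × 3: (-3)·(-241.8) = +725.4 kJ/mol
(iii) reversed (reverse to put H2SO3(aq) on the reactant side): +608.8 kJ/mol
ΔHrxn = (-1036.0) + (+725.4) + (+608.8) = 298.2 kJ/mol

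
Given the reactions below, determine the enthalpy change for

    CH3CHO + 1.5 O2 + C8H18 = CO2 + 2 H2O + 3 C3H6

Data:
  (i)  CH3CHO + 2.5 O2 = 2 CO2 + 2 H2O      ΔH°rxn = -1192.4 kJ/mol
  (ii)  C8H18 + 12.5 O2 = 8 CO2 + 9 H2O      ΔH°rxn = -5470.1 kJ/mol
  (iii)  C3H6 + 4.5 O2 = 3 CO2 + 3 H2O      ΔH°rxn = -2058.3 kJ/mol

ΔH°rxn = -487.6 kJ/mol

(i) as written (CH3CHO already on the reactant side): -1192.4 kJ/mol
(ii) as written (C8H18 already on the reactant side): -5470.1 kJ/mol
(iii) reversed and × 3 (reverse to put C3H6 on the product side; ×3 to match 3 C3H6 in the target): (-3)·(-2058.3) = +6174.9 kJ/mol
ΔH°rxn = (1)·(-1192.4) + (1)·(-5470.1) + (-3)·(-2058.3) = -487.6 kJ/mol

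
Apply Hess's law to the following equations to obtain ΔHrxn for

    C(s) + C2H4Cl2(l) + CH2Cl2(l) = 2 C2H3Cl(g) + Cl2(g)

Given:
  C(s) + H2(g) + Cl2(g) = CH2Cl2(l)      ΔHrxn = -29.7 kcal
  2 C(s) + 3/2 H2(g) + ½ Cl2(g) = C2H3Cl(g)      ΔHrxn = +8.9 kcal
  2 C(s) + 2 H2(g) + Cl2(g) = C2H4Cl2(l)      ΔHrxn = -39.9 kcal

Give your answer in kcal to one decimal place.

ΔHrxn = 87.4 kcal

equation 1 reversed: +29.7 kcal
equation 2 × 2: (2)·(+8.9) = +17.8 kcal
equation 3 reversed: +39.9 kcal
Since enthalpy is a state function, ΔHrxn = (+29.7) + (+17.8) + (+39.9) = 87.4 kcal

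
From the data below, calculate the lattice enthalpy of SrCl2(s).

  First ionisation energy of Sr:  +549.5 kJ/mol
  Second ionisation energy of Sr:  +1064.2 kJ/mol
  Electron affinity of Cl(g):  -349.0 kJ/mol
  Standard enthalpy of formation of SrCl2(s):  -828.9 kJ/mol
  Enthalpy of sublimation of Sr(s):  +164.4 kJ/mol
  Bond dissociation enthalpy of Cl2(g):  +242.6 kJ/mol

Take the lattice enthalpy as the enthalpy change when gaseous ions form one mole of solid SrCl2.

ΔHf° = 1·ΔHsub + 1·(ΣIE) + 1·D(Cl2) + 2·EA + U
-828.9 = 1·(+164.4) + 1·(+1613.7) + 1·(+242.6) + 2·(-349.0) + U
U = -828.9 − (+1322.7) = -2151.6 kJ/mol

U = -2151.6 kJ/mol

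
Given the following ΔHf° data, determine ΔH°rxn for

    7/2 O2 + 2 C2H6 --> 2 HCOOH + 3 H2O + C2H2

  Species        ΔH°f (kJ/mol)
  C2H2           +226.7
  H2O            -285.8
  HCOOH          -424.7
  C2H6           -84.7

ΔH°rxn = Σ nΔHf°(products) − Σ nΔHf°(reactants).
Products: 2·(-424.7) + 3·(-285.8) + 1·(+226.7) = -1480.1
Reactants: 7/2·(+0.0) + 2·(-84.7) = -169.4
ΔH°rxn = (-1480.1) − (-169.4) = -1310.7 kJ/mol

ΔH°rxn = -1310.7 kJ/mol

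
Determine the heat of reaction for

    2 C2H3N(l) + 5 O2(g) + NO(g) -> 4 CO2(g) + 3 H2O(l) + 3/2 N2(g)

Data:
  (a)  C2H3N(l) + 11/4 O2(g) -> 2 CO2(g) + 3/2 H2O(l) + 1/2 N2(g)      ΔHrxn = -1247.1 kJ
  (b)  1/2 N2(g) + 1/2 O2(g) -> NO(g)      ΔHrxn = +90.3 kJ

(a) × 2: (2)·(-1247.1) = -2494.2 kJ
(b) reversed: -90.3 kJ
Since enthalpy is a state function, ΔHrxn = (-2494.2) + (-90.3) = -2584.5 kJ

ΔHrxn = -2584.5 kJ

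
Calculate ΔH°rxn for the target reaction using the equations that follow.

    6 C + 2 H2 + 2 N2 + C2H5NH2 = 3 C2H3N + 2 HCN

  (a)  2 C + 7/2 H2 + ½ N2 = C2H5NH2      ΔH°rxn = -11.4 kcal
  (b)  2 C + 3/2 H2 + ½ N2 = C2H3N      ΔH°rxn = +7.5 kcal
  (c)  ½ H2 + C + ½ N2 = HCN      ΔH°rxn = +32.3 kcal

ΔH°rxn = 98.5 kcal

(a) reversed (C2H5NH2 must end up as a reactant): +11.4 kcal
(b) × 3 (scale by 3 for the 3 C2H3N): (3)·(+7.5) = +22.5 kcal
(c) × 2 (×2 to match 2 HCN in the target): (2)·(+32.3) = +64.6 kcal
Combining the equations, ΔH°rxn = (-1)·(-11.4) + (3)·(+7.5) + (2)·(+32.3) = 98.5 kcal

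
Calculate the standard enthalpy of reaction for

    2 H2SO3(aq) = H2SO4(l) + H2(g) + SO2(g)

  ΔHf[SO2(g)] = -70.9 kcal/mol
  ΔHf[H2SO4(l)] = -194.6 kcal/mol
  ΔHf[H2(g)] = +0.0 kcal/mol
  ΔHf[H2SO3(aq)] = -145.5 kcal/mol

Products: 1·(-194.6) + 1·(+0.0) + 1·(-70.9) = -265.5
Reactants: 2·(-145.5) = -291.0
ΔH_rxn = (-265.5) − (-291.0) = 25.5 kcal/mol

ΔH_rxn = 25.5 kcal/mol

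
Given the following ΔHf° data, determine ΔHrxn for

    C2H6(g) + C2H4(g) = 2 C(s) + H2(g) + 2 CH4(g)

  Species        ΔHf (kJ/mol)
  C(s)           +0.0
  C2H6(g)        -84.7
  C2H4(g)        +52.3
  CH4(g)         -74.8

ΔH°rxn = Σ nΔHf°(products) − Σ nΔHf°(reactants).
Products: 2·(+0.0) + 1·(+0.0) + 2·(-74.8) = -149.6
Reactants: 1·(-84.7) + 1·(+52.3) = -32.4
ΔHrxn = (-149.6) − (-32.4) = -117.2 kJ/mol

ΔHrxn = -117.2 kJ/mol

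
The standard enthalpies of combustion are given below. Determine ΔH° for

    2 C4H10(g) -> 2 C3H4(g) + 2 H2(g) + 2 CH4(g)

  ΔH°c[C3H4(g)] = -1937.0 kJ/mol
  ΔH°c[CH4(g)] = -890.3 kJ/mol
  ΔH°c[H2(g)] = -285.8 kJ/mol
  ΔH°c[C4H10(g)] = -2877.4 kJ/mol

With combustion enthalpies, reactants minus products:
= [2·(-2877.4)] − [2·(-1937.0) + 2·(-285.8) + 2·(-890.3)]
= 471.4 kJ/mol

ΔH° = 471.4 kJ/mol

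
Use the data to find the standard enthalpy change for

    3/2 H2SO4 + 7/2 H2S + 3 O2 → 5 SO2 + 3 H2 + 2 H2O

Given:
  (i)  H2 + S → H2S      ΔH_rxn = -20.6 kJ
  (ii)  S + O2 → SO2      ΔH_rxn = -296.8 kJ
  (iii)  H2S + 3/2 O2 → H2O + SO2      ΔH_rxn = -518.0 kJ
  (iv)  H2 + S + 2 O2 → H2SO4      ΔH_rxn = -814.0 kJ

(i) reversed and × 3/2: (-3/2)·(-20.6) = +30.9 kJ
(ii) × 3: (3)·(-296.8) = -890.4 kJ
(iii) × 2 (scale by 2 for the 2 H2O): (2)·(-518.0) = -1036.0 kJ
(iv) reversed and × 3/2 (reverse to put H2SO4 on the reactant side; ×3/2 to match 3/2 H2SO4 in the target): (-3/2)·(-814.0) = +1221.0 kJ
ΔH_rxn = (-3/2)·(-20.6) + (3)·(-296.8) + (2)·(-518.0) + (-3/2)·(-814.0) = -674.5 kJ

ΔH_rxn = -674.5 kJ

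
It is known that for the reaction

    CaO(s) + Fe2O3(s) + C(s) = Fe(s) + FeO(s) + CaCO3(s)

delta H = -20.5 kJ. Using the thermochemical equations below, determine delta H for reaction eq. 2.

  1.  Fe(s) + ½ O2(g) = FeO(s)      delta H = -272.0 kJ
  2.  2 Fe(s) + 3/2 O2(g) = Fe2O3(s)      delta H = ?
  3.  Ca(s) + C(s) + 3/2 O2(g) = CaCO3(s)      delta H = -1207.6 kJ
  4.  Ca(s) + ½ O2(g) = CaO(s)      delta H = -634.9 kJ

delta H = -824.2 kJ

eq. 1 as written (FeO(s) already on the product side): -272.0 kJ
eq. 2 reversed (Fe2O3(s) must end up as a reactant): contributes −x
eq. 3 as written (CaCO3(s) already on the product side): -1207.6 kJ
eq. 4 reversed (reverse to put CaO(s) on the reactant side): +634.9 kJ
-20.5 = (-272.0) + (-1207.6) + (+634.9) − x
x = (-20.5 − (-844.7)) / (-1) = -824.2 kJ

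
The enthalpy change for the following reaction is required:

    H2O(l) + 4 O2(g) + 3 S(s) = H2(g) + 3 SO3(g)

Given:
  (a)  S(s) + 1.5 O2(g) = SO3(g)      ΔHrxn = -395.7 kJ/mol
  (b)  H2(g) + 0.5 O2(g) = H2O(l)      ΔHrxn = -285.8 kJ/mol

(a) × 3: (3)·(-395.7) = -1187.1 kJ/mol
(b) reversed: +285.8 kJ/mol
ΔHrxn = (3)·(-395.7) + (-1)·(-285.8) = -901.3 kJ/mol

ΔHrxn = -901.3 kJ/mol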